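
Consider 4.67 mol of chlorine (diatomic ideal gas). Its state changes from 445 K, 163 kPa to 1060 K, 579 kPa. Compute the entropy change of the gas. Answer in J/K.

ΔS = 68.7 J/K

ΔS = nC_p ln(T₂/T₁) − nR ln(P₂/P₁), with C_p = 7R/2 = 29.1 J mol⁻¹ K⁻¹ for a diatomic ideal gas.
ΔS = 4.67 × [29.1 × ln(1060/445) − 8.314 × ln(579/163)] = 68.7 J/K.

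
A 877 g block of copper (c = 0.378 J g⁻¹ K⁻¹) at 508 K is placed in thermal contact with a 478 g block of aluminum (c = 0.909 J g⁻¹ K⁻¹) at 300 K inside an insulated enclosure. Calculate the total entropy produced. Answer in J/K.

Energy balance: T_f = (m₁c₁T₁ + m₂c₂T₂)/(m₁c₁ + m₂c₂) = 390.02 K.
ΔS₁ = m₁c₁ ln(T_f/T₁) = 331.506 × ln(390.02/508) = -87.61 J/K.
ΔS₂ = m₂c₂ ln(T_f/T₂) = 434.502 × ln(390.02/300) = 114 J/K.
ΔS_total = -87.61 + 114 = 26.4 J/K.

ΔS_total = 26.4 J/K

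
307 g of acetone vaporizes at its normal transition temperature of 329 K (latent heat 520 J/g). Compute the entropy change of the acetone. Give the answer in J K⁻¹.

ΔS = 485 J/K

Heat absorbed by the substance: Q = mL = 307 × 520 = 159640 J.
At constant T, ΔS = Q_rev/T = 159640 / 329 = 485 J/K.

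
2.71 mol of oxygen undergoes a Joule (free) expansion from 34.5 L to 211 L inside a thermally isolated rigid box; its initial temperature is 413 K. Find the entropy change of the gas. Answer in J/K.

ΔS_gas = 40.8 J/K

For an ideal gas in free expansion Q = 0 and W = 0, so T is unchanged.
Entropy is a state function; using a reversible isothermal path, ΔS_gas = nR ln(V₂/V₁) = 2.71 × 8.314 × ln(211/34.5) = 40.8 J/K.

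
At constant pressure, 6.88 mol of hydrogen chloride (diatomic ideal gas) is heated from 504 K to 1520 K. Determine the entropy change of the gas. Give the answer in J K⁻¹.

ΔS = 221 J/K

At constant pressure, ΔS = nC_p ln(T₂/T₁) with C_p = 7R/2 = 29.1 J mol⁻¹ K⁻¹.
ΔS = 6.88 × 29.1 × ln(1520/504) = 221 J/K.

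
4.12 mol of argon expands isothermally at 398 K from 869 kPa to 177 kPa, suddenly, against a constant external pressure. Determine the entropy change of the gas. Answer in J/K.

Entropy is a state function, so ΔS_gas depends only on the end states.
For an isothermal ideal gas ΔS_gas = nR ln(P₁/P₂) = 4.12 × 8.314 × ln(869/177) = 54.5 J/K.

ΔS_gas = 54.5 J/K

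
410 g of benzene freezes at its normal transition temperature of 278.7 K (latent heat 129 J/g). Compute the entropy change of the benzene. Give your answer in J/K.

Heat released by the substance: Q = −mL = −410 × 129 = −52890 J.
At constant T, ΔS = Q_rev/T = −52890 / 278.7 = -190 J/K.

ΔS = -190 J/K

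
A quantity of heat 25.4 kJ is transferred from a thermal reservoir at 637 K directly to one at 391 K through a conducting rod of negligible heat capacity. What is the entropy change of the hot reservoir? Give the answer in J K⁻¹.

The hot reservoir loses heat Q, so ΔS_hot = −Q/T_H = −25400/637 = -39.9 J/K.

ΔS_hot = -39.9 J/K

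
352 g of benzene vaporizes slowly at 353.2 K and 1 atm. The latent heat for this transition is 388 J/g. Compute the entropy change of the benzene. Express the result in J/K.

Heat absorbed by the substance: Q = mL = 352 × 388 = 136576 J.
At constant T, ΔS = Q_rev/T = 136576 / 353.2 = 387 J/K.

ΔS = 387 J/K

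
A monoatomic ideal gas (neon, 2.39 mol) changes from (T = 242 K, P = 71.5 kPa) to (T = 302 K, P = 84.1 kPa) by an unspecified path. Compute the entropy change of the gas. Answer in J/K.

ΔS = 7.78 J/K

ΔS = nC_p ln(T₂/T₁) − nR ln(P₂/P₁), with C_p = 5R/2 = 20.79 J mol⁻¹ K⁻¹ for a monoatomic ideal gas.
ΔS = 2.39 × [20.79 × ln(302/242) − 8.314 × ln(84.1/71.5)] = 7.78 J/K.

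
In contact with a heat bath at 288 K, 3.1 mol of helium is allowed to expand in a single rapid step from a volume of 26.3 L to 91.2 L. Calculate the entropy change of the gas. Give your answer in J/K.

Entropy is a state function, so ΔS_gas depends only on the end states.
For an isothermal ideal gas ΔS_gas = nR ln(V₂/V₁) = 3.1 × 8.314 × ln(91.2/26.3) = 32 J/K.

ΔS_gas = 32 J/K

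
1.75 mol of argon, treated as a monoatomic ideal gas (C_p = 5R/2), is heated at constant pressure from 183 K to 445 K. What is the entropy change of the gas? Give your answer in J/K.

ΔS = 32.3 J/K

At constant pressure, ΔS = nC_p ln(T₂/T₁) with C_p = 5R/2 = 20.79 J mol⁻¹ K⁻¹.
ΔS = 1.75 × 20.79 × ln(445/183) = 32.3 J/K.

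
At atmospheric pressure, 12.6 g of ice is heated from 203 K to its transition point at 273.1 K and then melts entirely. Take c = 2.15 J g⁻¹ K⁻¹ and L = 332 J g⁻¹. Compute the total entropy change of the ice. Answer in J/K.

Warming step: ΔS₁ = m c ln(T_tr/T_i) = 12.6 × 2.15 × ln(273.1/203) = 8.036 J/K.
Phase change: ΔS₂ = +mL/T_tr = 12.6 × 332 / 273.1 = 15.32 J/K.
ΔS_total = (8.036) + (15.32) = 23.4 J/K.

ΔS = 23.4 J/K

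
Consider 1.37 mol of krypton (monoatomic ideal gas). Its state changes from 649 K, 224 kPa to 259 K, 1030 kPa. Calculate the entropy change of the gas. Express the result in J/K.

ΔS = nC_p ln(T₂/T₁) − nR ln(P₂/P₁), with C_p = 5R/2 = 20.79 J mol⁻¹ K⁻¹ for a monoatomic ideal gas.
ΔS = 1.37 × [20.79 × ln(259/649) − 8.314 × ln(1030/224)] = -43.5 J/K.

ΔS = -43.5 J/K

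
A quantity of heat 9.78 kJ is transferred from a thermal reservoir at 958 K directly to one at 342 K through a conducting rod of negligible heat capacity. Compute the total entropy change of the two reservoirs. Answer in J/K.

ΔS_total = 18.4 J/K

ΔS_hot = −Q/T_H = −9780/958 = -10.21 J/K and ΔS_cold = +Q/T_C = 9780/342 = 28.6 J/K.
ΔS_total = -10.21 + 28.6 = 18.4 J/K, positive as the second law requires.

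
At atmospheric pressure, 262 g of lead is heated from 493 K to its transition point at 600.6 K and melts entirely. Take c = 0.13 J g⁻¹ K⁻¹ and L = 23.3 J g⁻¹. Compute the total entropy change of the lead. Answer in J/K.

Warming step: ΔS₁ = m c ln(T_tr/T_i) = 262 × 0.13 × ln(600.6/493) = 6.724 J/K.
Phase change: ΔS₂ = +mL/T_tr = 262 × 23.3 / 600.6 = 10.16 J/K.
ΔS_total = (6.724) + (10.16) = 16.9 J/K.

ΔS = 16.9 J/K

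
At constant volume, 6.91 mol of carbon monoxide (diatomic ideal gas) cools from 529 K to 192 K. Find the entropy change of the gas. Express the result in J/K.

At constant volume, ΔS = nC_V ln(T₂/T₁) with C_V = 5R/2 = 20.79 J mol⁻¹ K⁻¹.
ΔS = 6.91 × 20.79 × ln(192/529) = -146 J/K.

ΔS = -146 J/K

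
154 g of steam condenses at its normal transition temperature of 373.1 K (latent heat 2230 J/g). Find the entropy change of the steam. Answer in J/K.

ΔS = -920 J/K

Heat released by the substance: Q = −mL = −154 × 2230 = −343420 J.
At constant T, ΔS = Q_rev/T = −343420 / 373.1 = -920 J/K.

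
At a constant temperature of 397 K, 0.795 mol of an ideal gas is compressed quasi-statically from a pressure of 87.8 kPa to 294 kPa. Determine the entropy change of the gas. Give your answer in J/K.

For an isothermal ideal gas ΔS_gas = nR ln(P₁/P₂) = 0.795 × 8.314 × ln(87.8/294) = -7.99 J/K.

ΔS_gas = -7.99 J/K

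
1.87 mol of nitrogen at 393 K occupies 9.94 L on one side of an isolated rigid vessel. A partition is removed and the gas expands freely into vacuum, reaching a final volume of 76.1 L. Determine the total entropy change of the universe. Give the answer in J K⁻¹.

For an ideal gas in free expansion Q = 0 and W = 0, so T is unchanged.
Entropy is a state function; using a reversible isothermal path, ΔS_gas = nR ln(V₂/V₁) = 1.87 × 8.314 × ln(76.1/9.94) = 31.6 J/K.
The insulated surroundings exchange no heat, so ΔS_surr = 0 and ΔS_universe = ΔS_gas.

ΔS_universe = 31.6 J/K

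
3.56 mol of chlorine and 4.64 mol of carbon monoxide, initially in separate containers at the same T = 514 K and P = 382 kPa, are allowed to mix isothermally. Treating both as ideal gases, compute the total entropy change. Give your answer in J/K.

Mole fractions: x_A = 3.56/8.2 = 0.434, x_B = 0.566.
ΔS_mix = −R(n_A ln x_A + n_B ln x_B) = −8.314 × (3.56 ln 0.434 + 4.64 ln 0.566) = 46.7 J/K.

ΔS_mix = 46.7 J/K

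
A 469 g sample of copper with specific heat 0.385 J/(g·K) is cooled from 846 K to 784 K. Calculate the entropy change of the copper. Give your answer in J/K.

ΔS = -13.7 J/K

ΔS = ∫dQ_rev/T = m c ln(T₂/T₁) = 469 × 0.385 × ln(784/846) = -13.7 J/K.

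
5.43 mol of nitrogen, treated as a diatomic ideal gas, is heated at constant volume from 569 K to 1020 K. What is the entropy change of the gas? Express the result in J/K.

ΔS = 65.9 J/K

At constant volume, ΔS = nC_V ln(T₂/T₁) with C_V = 5R/2 = 20.79 J mol⁻¹ K⁻¹.
ΔS = 5.43 × 20.79 × ln(1020/569) = 65.9 J/K.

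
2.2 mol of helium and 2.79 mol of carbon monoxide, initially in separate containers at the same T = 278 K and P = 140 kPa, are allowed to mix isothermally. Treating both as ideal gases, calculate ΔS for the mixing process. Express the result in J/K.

Mole fractions: x_A = 2.2/4.99 = 0.441, x_B = 0.559.
ΔS_mix = −R(n_A ln x_A + n_B ln x_B) = −8.314 × (2.2 ln 0.441 + 2.79 ln 0.559) = 28.5 J/K.

ΔS_mix = 28.5 J/K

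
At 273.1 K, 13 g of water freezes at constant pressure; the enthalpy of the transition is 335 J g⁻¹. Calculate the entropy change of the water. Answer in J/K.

ΔS = -15.9 J/K

Heat released by the substance: Q = −mL = −13 × 335 = −4355 J.
At constant T, ΔS = Q_rev/T = −4355 / 273.1 = -15.9 J/K.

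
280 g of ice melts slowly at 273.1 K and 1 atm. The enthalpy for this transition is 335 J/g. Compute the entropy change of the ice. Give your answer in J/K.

Heat absorbed by the substance: Q = mL = 280 × 335 = 93800 J.
At constant T, ΔS = Q_rev/T = 93800 / 273.1 = 343 J/K.

ΔS = 343 J/K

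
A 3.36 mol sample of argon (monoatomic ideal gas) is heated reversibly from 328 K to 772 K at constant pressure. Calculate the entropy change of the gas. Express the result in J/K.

At constant pressure, ΔS = nC_p ln(T₂/T₁) with C_p = 5R/2 = 20.79 J mol⁻¹ K⁻¹.
ΔS = 3.36 × 20.79 × ln(772/328) = 59.8 J/K.

ΔS = 59.8 J/K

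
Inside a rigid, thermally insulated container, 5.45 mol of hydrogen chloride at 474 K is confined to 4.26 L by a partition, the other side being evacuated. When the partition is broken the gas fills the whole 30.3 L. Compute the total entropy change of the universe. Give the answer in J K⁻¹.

For an ideal gas in free expansion Q = 0 and W = 0, so T is unchanged.
Entropy is a state function; using a reversible isothermal path, ΔS_gas = nR ln(V₂/V₁) = 5.45 × 8.314 × ln(30.3/4.26) = 88.9 J/K.
The insulated surroundings exchange no heat, so ΔS_surr = 0 and ΔS_universe = ΔS_gas.

ΔS_universe = 88.9 J/K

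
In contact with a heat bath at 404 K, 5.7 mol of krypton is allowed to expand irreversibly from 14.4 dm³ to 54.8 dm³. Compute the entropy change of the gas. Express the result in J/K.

Entropy is a state function, so ΔS_gas depends only on the end states.
For an isothermal ideal gas ΔS_gas = nR ln(V₂/V₁) = 5.7 × 8.314 × ln(54.8/14.4) = 63.3 J/K.

ΔS_gas = 63.3 J/K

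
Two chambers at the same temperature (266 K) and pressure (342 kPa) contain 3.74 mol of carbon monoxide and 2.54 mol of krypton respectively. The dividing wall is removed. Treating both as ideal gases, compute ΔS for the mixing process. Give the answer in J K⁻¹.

ΔS_mix = 35.2 J/K

Mole fractions: x_A = 3.74/6.28 = 0.596, x_B = 0.404.
ΔS_mix = −R(n_A ln x_A + n_B ln x_B) = −8.314 × (3.74 ln 0.596 + 2.54 ln 0.404) = 35.2 J/K.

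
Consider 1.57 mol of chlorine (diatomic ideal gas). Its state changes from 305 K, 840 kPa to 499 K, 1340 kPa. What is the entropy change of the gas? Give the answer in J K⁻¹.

ΔS = nC_p ln(T₂/T₁) − nR ln(P₂/P₁), with C_p = 7R/2 = 29.1 J mol⁻¹ K⁻¹ for a diatomic ideal gas.
ΔS = 1.57 × [29.1 × ln(499/305) − 8.314 × ln(1340/840)] = 16.4 J/K.

ΔS = 16.4 J/K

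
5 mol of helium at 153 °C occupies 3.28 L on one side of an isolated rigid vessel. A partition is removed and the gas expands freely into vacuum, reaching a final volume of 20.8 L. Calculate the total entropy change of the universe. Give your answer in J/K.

ΔS_universe = 76.8 J/K

No heat is exchanged and no work is done, so the ideal-gas temperature stays constant.
Entropy is a state function; using a reversible isothermal path, ΔS_gas = nR ln(V₂/V₁) = 5 × 8.314 × ln(20.8/3.28) = 76.8 J/K.
The insulated surroundings exchange no heat, so ΔS_surr = 0 and ΔS_universe = ΔS_gas.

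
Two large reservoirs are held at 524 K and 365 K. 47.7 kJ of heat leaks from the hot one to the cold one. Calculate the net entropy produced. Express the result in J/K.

ΔS_hot = −Q/T_H = −47700/524 = -91.03 J/K and ΔS_cold = +Q/T_C = 47700/365 = 130.7 J/K.
ΔS_total = -91.03 + 130.7 = 39.7 J/K, positive as the second law requires.

ΔS_total = 39.7 J/K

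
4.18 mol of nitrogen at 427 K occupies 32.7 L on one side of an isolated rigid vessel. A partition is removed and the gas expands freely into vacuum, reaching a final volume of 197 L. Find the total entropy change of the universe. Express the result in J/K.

For an ideal gas in free expansion Q = 0 and W = 0, so T is unchanged.
Entropy is a state function; using a reversible isothermal path, ΔS_gas = nR ln(V₂/V₁) = 4.18 × 8.314 × ln(197/32.7) = 62.4 J/K.
The insulated surroundings exchange no heat, so ΔS_surr = 0 and ΔS_universe = ΔS_gas.

ΔS_universe = 62.4 J/K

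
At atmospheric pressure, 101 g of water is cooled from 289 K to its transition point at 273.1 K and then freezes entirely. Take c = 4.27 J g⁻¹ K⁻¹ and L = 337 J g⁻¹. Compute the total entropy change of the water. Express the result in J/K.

ΔS = -149 J/K

Cooling step: ΔS₁ = m c ln(T_tr/T_i) = 101 × 4.27 × ln(273.1/289) = -24.4 J/K.
Phase change: ΔS₂ = −mL/T_tr = −101 × 337 / 273.1 = -124.6 J/K.
ΔS_total = (-24.4) + (-124.6) = -149 J/K.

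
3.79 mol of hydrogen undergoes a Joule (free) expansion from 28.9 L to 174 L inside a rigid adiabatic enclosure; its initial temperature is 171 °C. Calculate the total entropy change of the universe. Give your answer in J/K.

ΔS_universe = 56.6 J/K

For an ideal gas in free expansion Q = 0 and W = 0, so T is unchanged.
Entropy is a state function; using a reversible isothermal path, ΔS_gas = nR ln(V₂/V₁) = 3.79 × 8.314 × ln(174/28.9) = 56.6 J/K.
The insulated surroundings exchange no heat, so ΔS_surr = 0 and ΔS_universe = ΔS_gas.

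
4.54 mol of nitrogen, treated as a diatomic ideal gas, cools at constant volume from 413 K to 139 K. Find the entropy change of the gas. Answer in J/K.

At constant volume, ΔS = nC_V ln(T₂/T₁) with C_V = 5R/2 = 20.79 J mol⁻¹ K⁻¹.
ΔS = 4.54 × 20.79 × ln(139/413) = -103 J/K.

ΔS = -103 J/K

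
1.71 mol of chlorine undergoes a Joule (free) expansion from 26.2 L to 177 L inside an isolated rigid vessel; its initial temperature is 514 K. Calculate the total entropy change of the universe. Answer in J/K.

ΔS_universe = 27.2 J/K

No heat is exchanged and no work is done, so the ideal-gas temperature stays constant.
Entropy is a state function; using a reversible isothermal path, ΔS_gas = nR ln(V₂/V₁) = 1.71 × 8.314 × ln(177/26.2) = 27.2 J/K.
The insulated surroundings exchange no heat, so ΔS_surr = 0 and ΔS_universe = ΔS_gas.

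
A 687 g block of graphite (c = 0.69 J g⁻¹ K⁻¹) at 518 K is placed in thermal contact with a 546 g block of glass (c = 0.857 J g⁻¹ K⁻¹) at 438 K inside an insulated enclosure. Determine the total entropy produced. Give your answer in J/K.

Energy balance: T_f = (m₁c₁T₁ + m₂c₂T₂)/(m₁c₁ + m₂c₂) = 478.26 K.
ΔS₁ = m₁c₁ ln(T_f/T₁) = 474.03 × ln(478.26/518) = -37.84 J/K.
ΔS₂ = m₂c₂ ln(T_f/T₂) = 467.922 × ln(478.26/438) = 41.15 J/K.
ΔS_total = -37.84 + 41.15 = 3.31 J/K.

ΔS_total = 3.31 J/K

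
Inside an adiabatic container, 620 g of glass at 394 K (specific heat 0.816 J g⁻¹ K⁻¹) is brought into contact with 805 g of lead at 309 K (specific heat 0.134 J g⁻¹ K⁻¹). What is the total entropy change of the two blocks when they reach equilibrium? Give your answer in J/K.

ΔS_total = 2.49 J/K

Energy balance: T_f = (m₁c₁T₁ + m₂c₂T₂)/(m₁c₁ + m₂c₂) = 379.06 K.
ΔS₁ = m₁c₁ ln(T_f/T₁) = 505.92 × ln(379.06/394) = -19.55 J/K.
ΔS₂ = m₂c₂ ln(T_f/T₂) = 107.87 × ln(379.06/309) = 22.04 J/K.
ΔS_total = -19.55 + 22.04 = 2.49 J/K.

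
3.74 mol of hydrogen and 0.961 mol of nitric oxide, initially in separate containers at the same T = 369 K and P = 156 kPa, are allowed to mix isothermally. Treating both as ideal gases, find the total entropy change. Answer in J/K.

ΔS_mix = 19.8 J/K

Mole fractions: x_A = 3.74/4.7 = 0.796, x_B = 0.204.
ΔS_mix = −R(n_A ln x_A + n_B ln x_B) = −8.314 × (3.74 ln 0.796 + 0.961 ln 0.204) = 19.8 J/K.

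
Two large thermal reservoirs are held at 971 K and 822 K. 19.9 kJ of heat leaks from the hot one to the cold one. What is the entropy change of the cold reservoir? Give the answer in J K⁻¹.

The cold reservoir gains heat Q, so ΔS_cold = +Q/T_C = 19900/822 = 24.2 J/K.

ΔS_cold = 24.2 J/K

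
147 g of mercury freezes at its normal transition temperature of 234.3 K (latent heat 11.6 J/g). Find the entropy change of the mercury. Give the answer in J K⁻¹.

ΔS = -7.28 J/K

Heat released by the substance: Q = −mL = −147 × 11.6 = −1705.2 J.
At constant T, ΔS = Q_rev/T = −1705.2 / 234.3 = -7.28 J/K.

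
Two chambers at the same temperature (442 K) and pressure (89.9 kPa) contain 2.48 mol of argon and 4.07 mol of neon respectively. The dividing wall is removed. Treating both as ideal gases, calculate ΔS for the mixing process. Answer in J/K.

Mole fractions: x_A = 2.48/6.55 = 0.379, x_B = 0.621.
ΔS_mix = −R(n_A ln x_A + n_B ln x_B) = −8.314 × (2.48 ln 0.379 + 4.07 ln 0.621) = 36.1 J/K.

ΔS_mix = 36.1 J/K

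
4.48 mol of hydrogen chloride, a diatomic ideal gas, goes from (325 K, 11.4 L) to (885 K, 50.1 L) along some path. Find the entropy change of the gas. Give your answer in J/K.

Entropy is a state function: ΔS = nC_V ln(T₂/T₁) + nR ln(V₂/V₁), with C_V = 5R/2 = 20.79 J mol⁻¹ K⁻¹ for a diatomic ideal gas.
ΔS = 4.48 × [20.79 × ln(885/325) + 8.314 × ln(50.1/11.4)] = 148 J/K.

ΔS = 148 J/K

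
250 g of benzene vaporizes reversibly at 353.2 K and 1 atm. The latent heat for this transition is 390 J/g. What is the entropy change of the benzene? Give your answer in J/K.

ΔS = 276 J/K

Heat absorbed by the substance: Q = mL = 250 × 390 = 97500 J.
At constant T, ΔS = Q_rev/T = 97500 / 353.2 = 276 J/K.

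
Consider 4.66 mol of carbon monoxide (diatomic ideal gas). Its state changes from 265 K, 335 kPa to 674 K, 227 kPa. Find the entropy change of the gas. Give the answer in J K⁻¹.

ΔS = 142 J/K

ΔS = nC_p ln(T₂/T₁) − nR ln(P₂/P₁), with C_p = 7R/2 = 29.1 J mol⁻¹ K⁻¹ for a diatomic ideal gas.
ΔS = 4.66 × [29.1 × ln(674/265) − 8.314 × ln(227/335)] = 142 J/K.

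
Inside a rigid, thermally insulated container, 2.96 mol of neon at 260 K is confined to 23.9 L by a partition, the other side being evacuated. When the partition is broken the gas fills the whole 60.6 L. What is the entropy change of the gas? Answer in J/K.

ΔS_gas = 22.9 J/K

No heat is exchanged and no work is done, so the ideal-gas temperature stays constant.
Entropy is a state function; using a reversible isothermal path, ΔS_gas = nR ln(V₂/V₁) = 2.96 × 8.314 × ln(60.6/23.9) = 22.9 J/K.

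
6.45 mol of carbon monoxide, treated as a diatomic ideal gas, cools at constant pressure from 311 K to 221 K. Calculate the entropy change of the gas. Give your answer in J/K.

At constant pressure, ΔS = nC_p ln(T₂/T₁) with C_p = 7R/2 = 29.1 J mol⁻¹ K⁻¹.
ΔS = 6.45 × 29.1 × ln(221/311) = -64.1 J/K.

ΔS = -64.1 J/K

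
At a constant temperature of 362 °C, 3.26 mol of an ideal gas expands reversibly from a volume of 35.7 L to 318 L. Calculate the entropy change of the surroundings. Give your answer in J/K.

For an isothermal ideal gas ΔS_gas = nR ln(V₂/V₁) = 3.26 × 8.314 × ln(318/35.7) = 59.3 J/K.
The process is reversible, so ΔS_surr = −ΔS_gas = -59.3 J/K and ΔS_universe = 0.

ΔS_surr = -59.3 J/K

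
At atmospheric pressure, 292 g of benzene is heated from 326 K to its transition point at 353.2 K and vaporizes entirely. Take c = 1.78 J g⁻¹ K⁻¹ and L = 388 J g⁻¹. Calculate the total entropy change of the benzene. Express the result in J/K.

Warming step: ΔS₁ = m c ln(T_tr/T_i) = 292 × 1.78 × ln(353.2/326) = 41.65 J/K.
Phase change: ΔS₂ = +mL/T_tr = 292 × 388 / 353.2 = 320.8 J/K.
ΔS_total = (41.65) + (320.8) = 362 J/K.

ΔS = 362 J/K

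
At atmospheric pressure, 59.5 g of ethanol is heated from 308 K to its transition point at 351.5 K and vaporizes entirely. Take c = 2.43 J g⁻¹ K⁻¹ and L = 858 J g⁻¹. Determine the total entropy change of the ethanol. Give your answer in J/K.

ΔS = 164 J/K

Warming step: ΔS₁ = m c ln(T_tr/T_i) = 59.5 × 2.43 × ln(351.5/308) = 19.1 J/K.
Phase change: ΔS₂ = +mL/T_tr = 59.5 × 858 / 351.5 = 145.2 J/K.
ΔS_total = (19.1) + (145.2) = 164 J/K.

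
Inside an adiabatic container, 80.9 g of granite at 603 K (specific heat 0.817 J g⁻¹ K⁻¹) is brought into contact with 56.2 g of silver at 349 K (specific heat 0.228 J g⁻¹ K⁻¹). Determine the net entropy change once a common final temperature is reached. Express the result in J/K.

Energy balance: T_f = (m₁c₁T₁ + m₂c₂T₂)/(m₁c₁ + m₂c₂) = 561.75 K.
ΔS₁ = m₁c₁ ln(T_f/T₁) = 66.0953 × ln(561.75/603) = -4.683 J/K.
ΔS₂ = m₂c₂ ln(T_f/T₂) = 12.8136 × ln(561.75/349) = 6.099 J/K.
ΔS_total = -4.683 + 6.099 = 1.42 J/K.

ΔS_total = 1.42 J/K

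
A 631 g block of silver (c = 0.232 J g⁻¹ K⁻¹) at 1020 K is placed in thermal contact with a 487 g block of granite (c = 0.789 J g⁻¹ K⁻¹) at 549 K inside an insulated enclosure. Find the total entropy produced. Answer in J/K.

Energy balance: T_f = (m₁c₁T₁ + m₂c₂T₂)/(m₁c₁ + m₂c₂) = 678.94 K.
ΔS₁ = m₁c₁ ln(T_f/T₁) = 146.392 × ln(678.94/1020) = -59.59 J/K.
ΔS₂ = m₂c₂ ln(T_f/T₂) = 384.243 × ln(678.94/549) = 81.63 J/K.
ΔS_total = -59.59 + 81.63 = 22 J/K.

ΔS_total = 22 J/K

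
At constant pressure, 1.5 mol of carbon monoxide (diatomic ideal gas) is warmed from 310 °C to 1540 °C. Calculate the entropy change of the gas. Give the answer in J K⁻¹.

ΔS = 49.5 J/K

In kelvin: T₁ = 583.15 K, T₂ = 1813.15 K. At constant pressure, ΔS = nC_p ln(T₂/T₁) with C_p = 7R/2 = 29.1 J mol⁻¹ K⁻¹.
ΔS = 1.5 × 29.1 × ln(1813.15/583.15) = 49.5 J/K.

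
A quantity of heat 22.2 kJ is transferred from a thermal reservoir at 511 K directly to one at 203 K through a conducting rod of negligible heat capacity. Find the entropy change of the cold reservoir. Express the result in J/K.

ΔS_cold = 109 J/K

The cold reservoir gains heat Q, so ΔS_cold = +Q/T_C = 22200/203 = 109 J/K.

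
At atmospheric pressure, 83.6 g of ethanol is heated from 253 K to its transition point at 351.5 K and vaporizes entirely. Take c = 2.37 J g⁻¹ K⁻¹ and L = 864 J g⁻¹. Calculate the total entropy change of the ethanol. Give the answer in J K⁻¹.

ΔS = 271 J/K

Warming step: ΔS₁ = m c ln(T_tr/T_i) = 83.6 × 2.37 × ln(351.5/253) = 65.15 J/K.
Phase change: ΔS₂ = +mL/T_tr = 83.6 × 864 / 351.5 = 205.5 J/K.
ΔS_total = (65.15) + (205.5) = 271 J/K.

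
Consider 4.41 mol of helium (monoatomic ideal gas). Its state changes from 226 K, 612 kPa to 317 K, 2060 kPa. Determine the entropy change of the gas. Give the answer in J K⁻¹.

ΔS = -13.5 J/K

ΔS = nC_p ln(T₂/T₁) − nR ln(P₂/P₁), with C_p = 5R/2 = 20.79 J mol⁻¹ K⁻¹ for a monoatomic ideal gas.
ΔS = 4.41 × [20.79 × ln(317/226) − 8.314 × ln(2060/612)] = -13.5 J/K.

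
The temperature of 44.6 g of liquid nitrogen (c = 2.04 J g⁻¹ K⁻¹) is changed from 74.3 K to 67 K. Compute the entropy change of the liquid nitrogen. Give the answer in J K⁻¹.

ΔS = -9.41 J/K

ΔS = ∫dQ_rev/T = m c ln(T₂/T₁) = 44.6 × 2.04 × ln(67/74.3) = -9.41 J/K.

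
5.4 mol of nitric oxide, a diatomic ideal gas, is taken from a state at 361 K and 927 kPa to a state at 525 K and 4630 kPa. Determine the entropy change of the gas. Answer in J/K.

ΔS = -13.4 J/K

ΔS = nC_p ln(T₂/T₁) − nR ln(P₂/P₁), with C_p = 7R/2 = 29.1 J mol⁻¹ K⁻¹ for a diatomic ideal gas.
ΔS = 5.4 × [29.1 × ln(525/361) − 8.314 × ln(4630/927)] = -13.4 J/K.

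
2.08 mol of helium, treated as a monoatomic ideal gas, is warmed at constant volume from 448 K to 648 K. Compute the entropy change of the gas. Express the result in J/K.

ΔS = 9.57 J/K

At constant volume, ΔS = nC_V ln(T₂/T₁) with C_V = 3R/2 = 12.47 J mol⁻¹ K⁻¹.
ΔS = 2.08 × 12.47 × ln(648/448) = 9.57 J/K.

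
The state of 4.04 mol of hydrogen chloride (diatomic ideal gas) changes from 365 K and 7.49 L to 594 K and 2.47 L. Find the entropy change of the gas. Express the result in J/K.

ΔS = 3.63 J/K

Entropy is a state function: ΔS = nC_V ln(T₂/T₁) + nR ln(V₂/V₁), with C_V = 5R/2 = 20.79 J mol⁻¹ K⁻¹ for a diatomic ideal gas.
ΔS = 4.04 × [20.79 × ln(594/365) + 8.314 × ln(2.47/7.49)] = 3.63 J/K.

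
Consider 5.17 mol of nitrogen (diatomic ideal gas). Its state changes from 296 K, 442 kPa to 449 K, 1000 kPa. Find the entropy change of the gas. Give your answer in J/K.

ΔS = nC_p ln(T₂/T₁) − nR ln(P₂/P₁), with C_p = 7R/2 = 29.1 J mol⁻¹ K⁻¹ for a diatomic ideal gas.
ΔS = 5.17 × [29.1 × ln(449/296) − 8.314 × ln(1000/442)] = 27.6 J/K.

ΔS = 27.6 J/K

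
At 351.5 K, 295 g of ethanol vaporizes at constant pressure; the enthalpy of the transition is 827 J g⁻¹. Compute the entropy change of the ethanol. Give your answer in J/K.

Heat absorbed by the substance: Q = mL = 295 × 827 = 243965 J.
At constant T, ΔS = Q_rev/T = 243965 / 351.5 = 694 J/K.

ΔS = 694 J/K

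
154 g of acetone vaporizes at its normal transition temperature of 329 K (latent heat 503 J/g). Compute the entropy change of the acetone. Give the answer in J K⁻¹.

Heat absorbed by the substance: Q = mL = 154 × 503 = 77462 J.
At constant T, ΔS = Q_rev/T = 77462 / 329 = 235 J/K.

ΔS = 235 J/K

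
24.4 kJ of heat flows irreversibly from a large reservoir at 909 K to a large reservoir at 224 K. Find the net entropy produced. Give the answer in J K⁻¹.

ΔS_hot = −Q/T_H = −24400/909 = -26.84 J/K and ΔS_cold = +Q/T_C = 24400/224 = 108.9 J/K.
ΔS_total = -26.84 + 108.9 = 82.1 J/K, positive as the second law requires.

ΔS_total = 82.1 J/K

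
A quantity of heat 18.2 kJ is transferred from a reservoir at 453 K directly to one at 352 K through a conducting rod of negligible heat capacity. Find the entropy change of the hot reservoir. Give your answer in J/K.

ΔS_hot = -40.2 J/K

The hot reservoir loses heat Q, so ΔS_hot = −Q/T_H = −18200/453 = -40.2 J/K.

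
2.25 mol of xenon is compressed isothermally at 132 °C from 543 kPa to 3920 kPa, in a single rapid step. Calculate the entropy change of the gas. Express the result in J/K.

ΔS_gas = -37 J/K

Entropy is a state function, so ΔS_gas depends only on the end states.
For an isothermal ideal gas ΔS_gas = nR ln(P₁/P₂) = 2.25 × 8.314 × ln(543/3920) = -37 J/K.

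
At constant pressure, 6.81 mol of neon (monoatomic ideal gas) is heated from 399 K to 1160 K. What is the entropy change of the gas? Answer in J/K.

At constant pressure, ΔS = nC_p ln(T₂/T₁) with C_p = 5R/2 = 20.79 J mol⁻¹ K⁻¹.
ΔS = 6.81 × 20.79 × ln(1160/399) = 151 J/K.

ΔS = 151 J/K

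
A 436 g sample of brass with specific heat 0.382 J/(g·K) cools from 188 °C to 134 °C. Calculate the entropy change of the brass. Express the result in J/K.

In kelvin: T₁ = 461.15 K, T₂ = 407.15 K. ΔS = ∫dQ_rev/T = m c ln(T₂/T₁) = 436 × 0.382 × ln(407.15/461.15) = -20.7 J/K.

ΔS = -20.7 J/K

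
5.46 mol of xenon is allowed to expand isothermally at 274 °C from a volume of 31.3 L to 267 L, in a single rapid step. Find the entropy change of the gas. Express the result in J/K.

ΔS_gas = 97.3 J/K

Entropy is a state function, so ΔS_gas depends only on the end states.
For an isothermal ideal gas ΔS_gas = nR ln(V₂/V₁) = 5.46 × 8.314 × ln(267/31.3) = 97.3 J/K.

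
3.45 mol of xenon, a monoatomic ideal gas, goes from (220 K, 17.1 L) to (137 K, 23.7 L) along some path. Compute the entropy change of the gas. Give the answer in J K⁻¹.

ΔS = -11 J/K

Entropy is a state function: ΔS = nC_V ln(T₂/T₁) + nR ln(V₂/V₁), with C_V = 3R/2 = 12.47 J mol⁻¹ K⁻¹ for a monoatomic ideal gas.
ΔS = 3.45 × [12.47 × ln(137/220) + 8.314 × ln(23.7/17.1)] = -11 J/K.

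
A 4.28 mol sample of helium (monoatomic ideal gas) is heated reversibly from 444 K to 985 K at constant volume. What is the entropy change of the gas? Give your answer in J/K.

ΔS = 42.5 J/K

At constant volume, ΔS = nC_V ln(T₂/T₁) with C_V = 3R/2 = 12.47 J mol⁻¹ K⁻¹.
ΔS = 4.28 × 12.47 × ln(985/444) = 42.5 J/K.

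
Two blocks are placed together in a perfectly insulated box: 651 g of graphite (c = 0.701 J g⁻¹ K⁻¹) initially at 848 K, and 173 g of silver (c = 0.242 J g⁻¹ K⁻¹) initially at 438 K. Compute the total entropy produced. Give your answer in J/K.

Energy balance: T_f = (m₁c₁T₁ + m₂c₂T₂)/(m₁c₁ + m₂c₂) = 813.55 K.
ΔS₁ = m₁c₁ ln(T_f/T₁) = 456.351 × ln(813.55/848) = -18.93 J/K.
ΔS₂ = m₂c₂ ln(T_f/T₂) = 41.866 × ln(813.55/438) = 25.92 J/K.
ΔS_total = -18.93 + 25.92 = 6.99 J/K.

ΔS_total = 6.99 J/K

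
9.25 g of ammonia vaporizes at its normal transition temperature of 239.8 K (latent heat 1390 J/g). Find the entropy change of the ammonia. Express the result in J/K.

ΔS = 53.6 J/K

Heat absorbed by the substance: Q = mL = 9.25 × 1390 = 12857.5 J.
At constant T, ΔS = Q_rev/T = 12857.5 / 239.8 = 53.6 J/K.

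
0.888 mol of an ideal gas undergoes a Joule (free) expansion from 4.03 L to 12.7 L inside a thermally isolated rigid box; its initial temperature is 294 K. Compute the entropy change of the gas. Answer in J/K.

No heat is exchanged and no work is done, so the ideal-gas temperature stays constant.
Entropy is a state function; using a reversible isothermal path, ΔS_gas = nR ln(V₂/V₁) = 0.888 × 8.314 × ln(12.7/4.03) = 8.47 J/K.

ΔS_gas = 8.47 J/K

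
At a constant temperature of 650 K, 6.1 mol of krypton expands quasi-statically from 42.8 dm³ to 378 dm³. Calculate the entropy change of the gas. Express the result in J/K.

ΔS_gas = 110 J/K

For an isothermal ideal gas ΔS_gas = nR ln(V₂/V₁) = 6.1 × 8.314 × ln(378/42.8) = 110 J/K.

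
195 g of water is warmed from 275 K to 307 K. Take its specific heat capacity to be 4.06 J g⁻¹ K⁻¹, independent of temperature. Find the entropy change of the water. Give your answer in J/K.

ΔS = 87.1 J/K

ΔS = ∫dQ_rev/T = m c ln(T₂/T₁) = 195 × 4.06 × ln(307/275) = 87.1 J/K.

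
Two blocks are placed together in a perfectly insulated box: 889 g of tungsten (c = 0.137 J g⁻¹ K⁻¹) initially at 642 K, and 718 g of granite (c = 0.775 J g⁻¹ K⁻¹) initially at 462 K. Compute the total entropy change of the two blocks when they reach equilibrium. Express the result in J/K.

Energy balance: T_f = (m₁c₁T₁ + m₂c₂T₂)/(m₁c₁ + m₂c₂) = 494.32 K.
ΔS₁ = m₁c₁ ln(T_f/T₁) = 121.793 × ln(494.32/642) = -31.84 J/K.
ΔS₂ = m₂c₂ ln(T_f/T₂) = 556.45 × ln(494.32/462) = 37.63 J/K.
ΔS_total = -31.84 + 37.63 = 5.79 J/K.

ΔS_total = 5.79 J/K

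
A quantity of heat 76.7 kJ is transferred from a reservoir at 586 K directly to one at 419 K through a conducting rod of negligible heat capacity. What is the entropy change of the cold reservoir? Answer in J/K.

ΔS_cold = 183 J/K

The cold reservoir gains heat Q, so ΔS_cold = +Q/T_C = 76700/419 = 183 J/K.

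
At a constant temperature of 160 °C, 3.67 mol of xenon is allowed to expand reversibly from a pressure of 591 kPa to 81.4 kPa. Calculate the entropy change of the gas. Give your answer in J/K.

ΔS_gas = 60.5 J/K

For an isothermal ideal gas ΔS_gas = nR ln(P₁/P₂) = 3.67 × 8.314 × ln(591/81.4) = 60.5 J/K.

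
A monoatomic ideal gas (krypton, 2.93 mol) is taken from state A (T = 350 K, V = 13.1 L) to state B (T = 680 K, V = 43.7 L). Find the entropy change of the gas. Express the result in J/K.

Entropy is a state function: ΔS = nC_V ln(T₂/T₁) + nR ln(V₂/V₁), with C_V = 3R/2 = 12.47 J mol⁻¹ K⁻¹ for a monoatomic ideal gas.
ΔS = 2.93 × [12.47 × ln(680/350) + 8.314 × ln(43.7/13.1)] = 53.6 J/K.

ΔS = 53.6 J/K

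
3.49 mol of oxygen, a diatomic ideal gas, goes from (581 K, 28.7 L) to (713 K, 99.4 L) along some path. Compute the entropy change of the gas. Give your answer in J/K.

ΔS = 50.9 J/K

Entropy is a state function: ΔS = nC_V ln(T₂/T₁) + nR ln(V₂/V₁), with C_V = 5R/2 = 20.79 J mol⁻¹ K⁻¹ for a diatomic ideal gas.
ΔS = 3.49 × [20.79 × ln(713/581) + 8.314 × ln(99.4/28.7)] = 50.9 J/K.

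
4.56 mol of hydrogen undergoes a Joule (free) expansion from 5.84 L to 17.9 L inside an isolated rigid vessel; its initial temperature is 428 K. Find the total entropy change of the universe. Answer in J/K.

ΔS_universe = 42.5 J/K

No heat is exchanged and no work is done, so the ideal-gas temperature stays constant.
Entropy is a state function; using a reversible isothermal path, ΔS_gas = nR ln(V₂/V₁) = 4.56 × 8.314 × ln(17.9/5.84) = 42.5 J/K.
The insulated surroundings exchange no heat, so ΔS_surr = 0 and ΔS_universe = ΔS_gas.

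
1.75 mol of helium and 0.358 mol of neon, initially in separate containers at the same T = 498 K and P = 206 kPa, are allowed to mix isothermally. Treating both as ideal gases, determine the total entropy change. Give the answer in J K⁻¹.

Mole fractions: x_A = 1.75/2.11 = 0.83, x_B = 0.17.
ΔS_mix = −R(n_A ln x_A + n_B ln x_B) = −8.314 × (1.75 ln 0.83 + 0.358 ln 0.17) = 7.99 J/K.

ΔS_mix = 7.99 J/K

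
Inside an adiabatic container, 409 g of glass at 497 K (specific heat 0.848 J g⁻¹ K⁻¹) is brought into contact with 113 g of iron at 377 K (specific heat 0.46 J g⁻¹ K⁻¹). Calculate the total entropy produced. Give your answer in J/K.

ΔS_total = 1.61 J/K

Energy balance: T_f = (m₁c₁T₁ + m₂c₂T₂)/(m₁c₁ + m₂c₂) = 481.36 K.
ΔS₁ = m₁c₁ ln(T_f/T₁) = 346.832 × ln(481.36/497) = -11.09 J/K.
ΔS₂ = m₂c₂ ln(T_f/T₂) = 51.98 × ln(481.36/377) = 12.7 J/K.
ΔS_total = -11.09 + 12.7 = 1.61 J/K.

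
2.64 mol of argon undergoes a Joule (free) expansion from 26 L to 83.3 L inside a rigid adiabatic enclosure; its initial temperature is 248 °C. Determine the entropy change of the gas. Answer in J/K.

No heat is exchanged and no work is done, so the ideal-gas temperature stays constant.
Entropy is a state function; using a reversible isothermal path, ΔS_gas = nR ln(V₂/V₁) = 2.64 × 8.314 × ln(83.3/26) = 25.6 J/K.

ΔS_gas = 25.6 J/K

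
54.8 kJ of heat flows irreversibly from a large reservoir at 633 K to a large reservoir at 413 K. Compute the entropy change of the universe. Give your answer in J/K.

ΔS_hot = −Q/T_H = −54800/633 = -86.57 J/K and ΔS_cold = +Q/T_C = 54800/413 = 132.7 J/K.
ΔS_total = -86.57 + 132.7 = 46.1 J/K, positive as the second law requires.

ΔS_total = 46.1 J/K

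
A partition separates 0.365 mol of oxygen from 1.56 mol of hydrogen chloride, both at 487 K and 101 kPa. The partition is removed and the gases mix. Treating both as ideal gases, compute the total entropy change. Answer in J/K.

Mole fractions: x_A = 0.365/1.93 = 0.19, x_B = 0.81.
ΔS_mix = −R(n_A ln x_A + n_B ln x_B) = −8.314 × (0.365 ln 0.19 + 1.56 ln 0.81) = 7.77 J/K.

ΔS_mix = 7.77 J/K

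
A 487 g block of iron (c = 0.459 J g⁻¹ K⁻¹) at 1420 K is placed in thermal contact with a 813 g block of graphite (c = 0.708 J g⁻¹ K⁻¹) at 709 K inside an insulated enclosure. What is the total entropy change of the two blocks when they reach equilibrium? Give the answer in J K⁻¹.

Energy balance: T_f = (m₁c₁T₁ + m₂c₂T₂)/(m₁c₁ + m₂c₂) = 907.88 K.
ΔS₁ = m₁c₁ ln(T_f/T₁) = 223.533 × ln(907.88/1420) = -99.99 J/K.
ΔS₂ = m₂c₂ ln(T_f/T₂) = 575.604 × ln(907.88/709) = 142.3 J/K.
ΔS_total = -99.99 + 142.3 = 42.3 J/K.

ΔS_total = 42.3 J/K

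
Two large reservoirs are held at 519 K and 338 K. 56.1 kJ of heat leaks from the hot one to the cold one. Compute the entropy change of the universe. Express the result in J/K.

ΔS_hot = −Q/T_H = −56100/519 = -108.1 J/K and ΔS_cold = +Q/T_C = 56100/338 = 166 J/K.
ΔS_total = -108.1 + 166 = 57.9 J/K, positive as the second law requires.

ΔS_total = 57.9 J/K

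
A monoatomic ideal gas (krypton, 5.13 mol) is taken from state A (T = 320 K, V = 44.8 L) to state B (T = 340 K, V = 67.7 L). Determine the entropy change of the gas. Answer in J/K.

ΔS = 21.5 J/K

Entropy is a state function: ΔS = nC_V ln(T₂/T₁) + nR ln(V₂/V₁), with C_V = 3R/2 = 12.47 J mol⁻¹ K⁻¹ for a monoatomic ideal gas.
ΔS = 5.13 × [12.47 × ln(340/320) + 8.314 × ln(67.7/44.8)] = 21.5 J/K.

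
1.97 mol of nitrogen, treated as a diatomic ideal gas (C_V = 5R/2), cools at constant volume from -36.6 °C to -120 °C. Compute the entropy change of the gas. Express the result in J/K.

In kelvin: T₁ = 236.55 K, T₂ = 153.15 K. At constant volume, ΔS = nC_V ln(T₂/T₁) with C_V = 5R/2 = 20.79 J mol⁻¹ K⁻¹.
ΔS = 1.97 × 20.79 × ln(153.15/236.55) = -17.8 J/K.

ΔS = -17.8 J/K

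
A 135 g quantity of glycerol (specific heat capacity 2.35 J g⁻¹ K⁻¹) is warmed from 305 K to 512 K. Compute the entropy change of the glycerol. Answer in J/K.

ΔS = ∫dQ_rev/T = m c ln(T₂/T₁) = 135 × 2.35 × ln(512/305) = 164 J/K.

ΔS = 164 J/K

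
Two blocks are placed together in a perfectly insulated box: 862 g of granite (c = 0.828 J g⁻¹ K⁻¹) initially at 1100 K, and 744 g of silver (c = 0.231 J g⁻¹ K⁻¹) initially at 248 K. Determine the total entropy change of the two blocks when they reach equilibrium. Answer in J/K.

ΔS_total = 112 J/K

Energy balance: T_f = (m₁c₁T₁ + m₂c₂T₂)/(m₁c₁ + m₂c₂) = 934.66 K.
ΔS₁ = m₁c₁ ln(T_f/T₁) = 713.736 × ln(934.66/1100) = -116.3 J/K.
ΔS₂ = m₂c₂ ln(T_f/T₂) = 171.864 × ln(934.66/248) = 228 J/K.
ΔS_total = -116.3 + 228 = 112 J/K.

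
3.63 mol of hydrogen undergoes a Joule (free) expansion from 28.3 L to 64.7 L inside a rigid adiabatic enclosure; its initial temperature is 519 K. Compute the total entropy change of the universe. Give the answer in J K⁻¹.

No heat is exchanged and no work is done, so the ideal-gas temperature stays constant.
Entropy is a state function; using a reversible isothermal path, ΔS_gas = nR ln(V₂/V₁) = 3.63 × 8.314 × ln(64.7/28.3) = 25 J/K.
The insulated surroundings exchange no heat, so ΔS_surr = 0 and ΔS_universe = ΔS_gas.

ΔS_universe = 25 J/K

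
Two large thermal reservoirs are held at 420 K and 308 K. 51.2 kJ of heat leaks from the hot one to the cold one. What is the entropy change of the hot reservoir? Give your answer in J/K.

The hot reservoir loses heat Q, so ΔS_hot = −Q/T_H = −51200/420 = -122 J/K.

ΔS_hot = -122 J/K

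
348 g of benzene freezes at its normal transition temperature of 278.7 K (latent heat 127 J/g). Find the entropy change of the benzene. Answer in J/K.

ΔS = -159 J/K

Heat released by the substance: Q = −mL = −348 × 127 = −44196 J.
At constant T, ΔS = Q_rev/T = −44196 / 278.7 = -159 J/K.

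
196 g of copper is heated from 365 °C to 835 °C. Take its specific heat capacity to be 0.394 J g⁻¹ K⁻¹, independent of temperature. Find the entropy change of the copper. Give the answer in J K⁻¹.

In kelvin: T₁ = 638.15 K, T₂ = 1108.15 K. ΔS = ∫dQ_rev/T = m c ln(T₂/T₁) = 196 × 0.394 × ln(1108.15/638.15) = 42.6 J/K.

ΔS = 42.6 J/K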